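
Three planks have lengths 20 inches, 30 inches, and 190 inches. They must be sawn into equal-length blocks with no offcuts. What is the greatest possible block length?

This is the greatest common divisor of 20, 30, and 190.
20 = 2^2 × 5
30 = 2 × 3 × 5
190 = 2 × 5 × 19
gcd(20, 30, 190) = 2 × 5 = 10.

10 inches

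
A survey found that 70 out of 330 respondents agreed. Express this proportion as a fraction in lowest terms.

70 = 2 × 5 × 7
330 = 2 × 3 × 5 × 11
gcd(70, 330) = 2 × 5 = 10.
Divide numerator and denominator by 10: 70/330 = 7/33.

7/33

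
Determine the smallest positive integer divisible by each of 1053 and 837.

32643

1053 = 3^4 × 13
837 = 3^3 × 31
LCM(1053, 837) = 3^4 × 13 × 31 = 32643.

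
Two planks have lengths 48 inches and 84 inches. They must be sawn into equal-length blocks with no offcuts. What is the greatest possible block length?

12 inches

This is the greatest common divisor of 48 and 84.
48 = 2^4 × 3
84 = 2^2 × 3 × 7
gcd(48, 84) = 2^2 × 3 = 12.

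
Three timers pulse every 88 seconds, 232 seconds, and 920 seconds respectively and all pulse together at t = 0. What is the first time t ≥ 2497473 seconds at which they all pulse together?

Joint pulses occur at multiples of LCM(88, 232, 920).
88 = 2^3 × 11
232 = 2^3 × 29
920 = 2^3 × 5 × 23
LCM(88, 232, 920) = 2^3 × 5 × 11 × 23 × 29 = 293480.
Smallest multiple of 293480 that is ≥ 2497473: ⌈2497473/293480⌉ × 293480 = 9 × 293480 = 2641320.

2641320 seconds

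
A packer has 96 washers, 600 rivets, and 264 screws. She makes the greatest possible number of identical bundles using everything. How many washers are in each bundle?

4

Number of bundles = gcd(96, 600, 264).
96 = 2^5 × 3
600 = 2^3 × 3 × 5^2
264 = 2^3 × 3 × 11
gcd(96, 600, 264) = 2^3 × 3 = 24.
washers per bundle = 96 / 24 = 4.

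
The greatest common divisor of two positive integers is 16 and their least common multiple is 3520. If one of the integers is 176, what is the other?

320

For two integers, gcd × lcm = product, so the other is (16 × 3520) / 176 = 56320 / 176 = 320.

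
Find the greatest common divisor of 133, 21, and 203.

133 = 7 × 19
21 = 3 × 7
203 = 7 × 29
gcd(133, 21, 203) = 7.

7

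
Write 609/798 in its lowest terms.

609 = 3 × 7 × 29
798 = 2 × 3 × 7 × 19
gcd(609, 798) = 3 × 7 = 21.
Divide numerator and denominator by 21: 609/798 = 29/38.

29/38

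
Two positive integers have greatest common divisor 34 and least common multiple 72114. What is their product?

For any two positive integers, gcd × lcm = product = 34 × 72114 = 2451876.

2451876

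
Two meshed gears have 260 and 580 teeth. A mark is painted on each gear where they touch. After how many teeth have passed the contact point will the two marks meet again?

We need the least common multiple of the intervals.
260 = 2^2 × 5 × 13
580 = 2^2 × 5 × 29
LCM(260, 580) = 2^2 × 5 × 13 × 29 = 7540.

7540 teeth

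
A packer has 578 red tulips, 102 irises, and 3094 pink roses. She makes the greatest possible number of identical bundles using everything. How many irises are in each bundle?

3

Number of bundles = gcd(578, 102, 3094).
578 = 2 × 17^2
102 = 2 × 3 × 17
3094 = 2 × 7 × 13 × 17
gcd(578, 102, 3094) = 2 × 17 = 34.
irises per bundle = 102 / 34 = 3.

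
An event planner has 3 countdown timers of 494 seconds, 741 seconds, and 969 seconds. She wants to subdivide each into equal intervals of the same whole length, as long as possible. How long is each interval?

19 seconds

The interval must divide each timer length; the longest such is the gcd.
494 = 2 × 13 × 19
741 = 3 × 13 × 19
969 = 3 × 17 × 19
gcd(494, 741, 969) = 19.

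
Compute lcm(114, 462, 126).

26334

114 = 2 × 3 × 19
462 = 2 × 3 × 7 × 11
126 = 2 × 3^2 × 7
LCM(114, 462, 126) = 2 × 3^2 × 7 × 11 × 19 = 26334.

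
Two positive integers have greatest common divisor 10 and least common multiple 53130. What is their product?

531300

For any two positive integers, gcd × lcm = product = 10 × 53130 = 531300.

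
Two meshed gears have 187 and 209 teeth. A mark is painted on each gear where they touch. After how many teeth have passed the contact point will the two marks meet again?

3553 teeth

They coincide at every common multiple of the periods; the first is the LCM.
187 = 11 × 17
209 = 11 × 19
LCM(187, 209) = 11 × 17 × 19 = 3553.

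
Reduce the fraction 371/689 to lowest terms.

7/13

371 = 7 × 53
689 = 13 × 53
gcd(371, 689) = 53.
Divide numerator and denominator by 53: 371/689 = 7/13.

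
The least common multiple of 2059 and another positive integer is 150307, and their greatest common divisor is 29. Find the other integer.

gcd × lcm = product of the two integers, so the other integer is (29 × 150307) / 2059 = 2117.

2117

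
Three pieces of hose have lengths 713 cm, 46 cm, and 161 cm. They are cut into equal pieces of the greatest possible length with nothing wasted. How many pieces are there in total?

Piece length = gcd(713, 46, 161).
713 = 23 × 31
46 = 2 × 23
161 = 7 × 23
gcd(713, 46, 161) = 23.
Total pieces = 713/23 + 46/23 + 161/23 = 31 + 2 + 7 = 40.

40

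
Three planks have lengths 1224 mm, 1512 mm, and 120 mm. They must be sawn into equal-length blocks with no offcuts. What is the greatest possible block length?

The block length must divide every plank, so the greatest is gcd(1224, 1512, 120).
1224 = 2^3 × 3^2 × 17
1512 = 2^3 × 3^3 × 7
120 = 2^3 × 3 × 5
gcd(1224, 1512, 120) = 2^3 × 3 = 24.

24 mm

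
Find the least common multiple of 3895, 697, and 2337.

3895 = 5 × 19 × 41
697 = 17 × 41
2337 = 3 × 19 × 41
LCM(3895, 697, 2337) = 3 × 5 × 17 × 19 × 41 = 198645.

198645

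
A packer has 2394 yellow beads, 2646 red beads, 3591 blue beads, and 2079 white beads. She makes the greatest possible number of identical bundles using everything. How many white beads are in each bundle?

Number of bundles = gcd(2394, 2646, 3591, 2079).
2394 = 2 × 3^2 × 7 × 19
2646 = 2 × 3^3 × 7^2
3591 = 3^3 × 7 × 19
2079 = 3^3 × 7 × 11
gcd(2394, 2646, 3591, 2079) = 3^2 × 7 = 63.
white beads per bundle = 2079 / 63 = 33.

33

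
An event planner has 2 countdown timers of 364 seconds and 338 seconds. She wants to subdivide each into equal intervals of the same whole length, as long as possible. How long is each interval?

26 seconds

The interval must divide each timer length; the longest such is the gcd.
364 = 2^2 × 7 × 13
338 = 2 × 13^2
gcd(364, 338) = 2 × 13 = 26.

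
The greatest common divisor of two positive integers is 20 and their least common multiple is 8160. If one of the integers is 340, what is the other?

480

For two integers, gcd × lcm = product, so the other is (20 × 8160) / 340 = 163200 / 340 = 480.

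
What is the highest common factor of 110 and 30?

10

110 = 2 × 5 × 11
30 = 2 × 3 × 5
gcd(110, 30) = 2 × 5 = 10.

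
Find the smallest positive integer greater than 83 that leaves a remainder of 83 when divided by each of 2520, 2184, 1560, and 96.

131123

N − 83 must be a common multiple of 2520, 2184, 1560, and 96.
2520 = 2^3 × 3^2 × 5 × 7
2184 = 2^3 × 3 × 7 × 13
1560 = 2^3 × 3 × 5 × 13
96 = 2^5 × 3
LCM(2520, 2184, 1560, 96) = 2^5 × 3^2 × 5 × 7 × 13 = 131040.
Smallest N > 83 is LCM + 83 = 131040 + 83 = 131123.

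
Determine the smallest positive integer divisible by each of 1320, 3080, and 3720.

1320 = 2^3 × 3 × 5 × 11
3080 = 2^3 × 5 × 7 × 11
3720 = 2^3 × 3 × 5 × 31
LCM(1320, 3080, 3720) = 2^3 × 3 × 5 × 7 × 11 × 31 = 286440.

286440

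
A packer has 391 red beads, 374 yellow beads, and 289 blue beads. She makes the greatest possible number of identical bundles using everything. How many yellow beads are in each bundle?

22

Number of bundles = gcd(391, 374, 289).
391 = 17 × 23
374 = 2 × 11 × 17
289 = 17^2
gcd(391, 374, 289) = 17.
yellow beads per bundle = 374 / 17 = 22.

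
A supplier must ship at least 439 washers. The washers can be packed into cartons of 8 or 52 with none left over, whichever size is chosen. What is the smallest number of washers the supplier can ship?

520

The number of washers must be a common multiple of 8 and 52, so a multiple of their LCM.
8 = 2^3
52 = 2^2 × 13
LCM(8, 52) = 2^3 × 13 = 104.
Smallest multiple of 104 that is ≥ 439: ⌈439/104⌉ × 104 = 5 × 104 = 520.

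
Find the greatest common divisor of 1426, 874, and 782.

1426 = 2 × 23 × 31
874 = 2 × 19 × 23
782 = 2 × 17 × 23
gcd(1426, 874, 782) = 2 × 23 = 46.

46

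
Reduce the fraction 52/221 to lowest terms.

4/17

52 = 2^2 × 13
221 = 13 × 17
gcd(52, 221) = 13.
Divide numerator and denominator by 13: 52/221 = 4/17.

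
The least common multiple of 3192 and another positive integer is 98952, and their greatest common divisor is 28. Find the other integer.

868

gcd × lcm = product of the two integers, so the other integer is (28 × 98952) / 3192 = 868.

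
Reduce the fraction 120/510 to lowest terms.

120 = 2^3 × 3 × 5
510 = 2 × 3 × 5 × 17
gcd(120, 510) = 2 × 3 × 5 = 30.
Divide numerator and denominator by 30: 120/510 = 4/17.

4/17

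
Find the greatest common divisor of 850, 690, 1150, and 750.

10

850 = 2 × 5^2 × 17
690 = 2 × 3 × 5 × 23
1150 = 2 × 5^2 × 23
750 = 2 × 3 × 5^3
gcd(850, 690, 1150, 750) = 2 × 5 = 10.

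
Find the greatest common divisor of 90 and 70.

90 = 2 × 3^2 × 5
70 = 2 × 5 × 7
gcd(90, 70) = 2 × 5 = 10.

10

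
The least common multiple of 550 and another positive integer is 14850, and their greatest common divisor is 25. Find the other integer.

675

gcd × lcm = product of the two integers, so the other integer is (25 × 14850) / 550 = 675.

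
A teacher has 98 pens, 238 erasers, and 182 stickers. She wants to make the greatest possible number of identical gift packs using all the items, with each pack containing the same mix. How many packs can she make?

The pack count must divide each quantity, so the greatest is gcd(98, 238, 182).
98 = 2 × 7^2
238 = 2 × 7 × 17
182 = 2 × 7 × 13
gcd(98, 238, 182) = 2 × 7 = 14.

14 packs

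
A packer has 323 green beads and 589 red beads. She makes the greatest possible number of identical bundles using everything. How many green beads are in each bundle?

Number of bundles = gcd(323, 589).
323 = 17 × 19
589 = 19 × 31
gcd(323, 589) = 19.
green beads per bundle = 323 / 19 = 17.

17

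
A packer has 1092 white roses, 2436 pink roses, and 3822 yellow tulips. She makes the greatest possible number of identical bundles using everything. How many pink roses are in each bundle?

Number of bundles = gcd(1092, 2436, 3822).
1092 = 2^2 × 3 × 7 × 13
2436 = 2^2 × 3 × 7 × 29
3822 = 2 × 3 × 7^2 × 13
gcd(1092, 2436, 3822) = 2 × 3 × 7 = 42.
pink roses per bundle = 2436 / 42 = 58.

58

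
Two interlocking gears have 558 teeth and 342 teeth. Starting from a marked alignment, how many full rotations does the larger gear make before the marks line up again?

19 rotations

They are all back at their starting positions together after one LCM of the periods.
558 = 2 × 3^2 × 31
342 = 2 × 3^2 × 19
LCM(558, 342) = 2 × 3^2 × 19 × 31 = 10602.
Rotations for period 558: 10602 / 558 = 19.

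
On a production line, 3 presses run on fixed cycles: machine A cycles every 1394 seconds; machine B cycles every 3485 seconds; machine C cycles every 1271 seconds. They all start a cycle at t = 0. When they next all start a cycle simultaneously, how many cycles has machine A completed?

They are all back at their starting positions together after one LCM of the periods.
1394 = 2 × 17 × 41
3485 = 5 × 17 × 41
1271 = 31 × 41
LCM(1394, 3485, 1271) = 2 × 5 × 17 × 31 × 41 = 216070.
Cycles for period 1394: 216070 / 1394 = 155.

155 cycles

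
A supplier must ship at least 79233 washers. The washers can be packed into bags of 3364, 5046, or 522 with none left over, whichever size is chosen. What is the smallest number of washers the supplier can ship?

The number of washers must be a common multiple of 3364, 5046, and 522, so a multiple of their LCM.
3364 = 2^2 × 29^2
5046 = 2 × 3 × 29^2
522 = 2 × 3^2 × 29
LCM(3364, 5046, 522) = 2^2 × 3^2 × 29^2 = 30276.
Smallest multiple of 30276 that is ≥ 79233: ⌈79233/30276⌉ × 30276 = 3 × 30276 = 90828.

90828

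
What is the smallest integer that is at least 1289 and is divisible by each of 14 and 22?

1386

The integer must be a common multiple of 14 and 22, so a multiple of their LCM.
14 = 2 × 7
22 = 2 × 11
LCM(14, 22) = 2 × 7 × 11 = 154.
Smallest multiple of 154 that is ≥ 1289: ⌈1289/154⌉ × 154 = 9 × 154 = 1386.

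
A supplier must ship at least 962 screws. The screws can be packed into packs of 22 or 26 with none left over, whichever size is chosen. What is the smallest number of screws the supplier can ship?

The number of screws must be a common multiple of 22 and 26, so a multiple of their LCM.
22 = 2 × 11
26 = 2 × 13
LCM(22, 26) = 2 × 11 × 13 = 286.
Smallest multiple of 286 that is ≥ 962: ⌈962/286⌉ × 286 = 4 × 286 = 1144.

1144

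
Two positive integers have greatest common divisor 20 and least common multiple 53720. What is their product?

1074400

For any two positive integers, gcd × lcm = product = 20 × 53720 = 1074400.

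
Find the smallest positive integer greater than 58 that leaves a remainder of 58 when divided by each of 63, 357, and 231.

11839

N − 58 must be a common multiple of 63, 357, and 231.
63 = 3^2 × 7
357 = 3 × 7 × 17
231 = 3 × 7 × 11
LCM(63, 357, 231) = 3^2 × 7 × 11 × 17 = 11781.
Smallest N > 58 is LCM + 58 = 11781 + 58 = 11839.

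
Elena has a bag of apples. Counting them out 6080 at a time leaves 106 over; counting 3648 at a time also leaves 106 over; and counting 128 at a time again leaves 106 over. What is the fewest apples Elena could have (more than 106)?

36586

N − 106 must be a common multiple of 6080, 3648, and 128.
6080 = 2^6 × 5 × 19
3648 = 2^6 × 3 × 19
128 = 2^7
LCM(6080, 3648, 128) = 2^7 × 3 × 5 × 19 = 36480.
Smallest N > 106 is LCM + 106 = 36480 + 106 = 36586.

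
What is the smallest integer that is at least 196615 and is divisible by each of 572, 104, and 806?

212784

The integer must be a common multiple of 572, 104, and 806, so a multiple of their LCM.
572 = 2^2 × 11 × 13
104 = 2^3 × 13
806 = 2 × 13 × 31
LCM(572, 104, 806) = 2^3 × 11 × 13 × 31 = 35464.
Smallest multiple of 35464 that is ≥ 196615: ⌈196615/35464⌉ × 35464 = 6 × 35464 = 212784.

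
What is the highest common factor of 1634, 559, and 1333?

1634 = 2 × 19 × 43
559 = 13 × 43
1333 = 31 × 43
gcd(1634, 559, 1333) = 43.

43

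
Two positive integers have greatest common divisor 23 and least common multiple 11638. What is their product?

267674

For any two positive integers, gcd × lcm = product = 23 × 11638 = 267674.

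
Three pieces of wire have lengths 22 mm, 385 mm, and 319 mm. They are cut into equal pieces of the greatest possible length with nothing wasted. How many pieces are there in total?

66

Piece length = gcd(22, 385, 319).
22 = 2 × 11
385 = 5 × 7 × 11
319 = 11 × 29
gcd(22, 385, 319) = 11.
Total pieces = 22/11 + 385/11 + 319/11 = 2 + 35 + 29 = 66.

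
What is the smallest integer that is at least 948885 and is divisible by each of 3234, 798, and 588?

983136

The integer must be a common multiple of 3234, 798, and 588, so a multiple of their LCM.
3234 = 2 × 3 × 7^2 × 11
798 = 2 × 3 × 7 × 19
588 = 2^2 × 3 × 7^2
LCM(3234, 798, 588) = 2^2 × 3 × 7^2 × 11 × 19 = 122892.
Smallest multiple of 122892 that is ≥ 948885: ⌈948885/122892⌉ × 122892 = 8 × 122892 = 983136.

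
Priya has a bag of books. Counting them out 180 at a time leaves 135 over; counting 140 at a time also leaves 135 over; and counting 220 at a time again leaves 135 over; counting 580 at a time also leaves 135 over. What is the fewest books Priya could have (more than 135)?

N − 135 must be a common multiple of 180, 140, 220, and 580.
180 = 2^2 × 3^2 × 5
140 = 2^2 × 5 × 7
220 = 2^2 × 5 × 11
580 = 2^2 × 5 × 29
LCM(180, 140, 220, 580) = 2^2 × 3^2 × 5 × 7 × 11 × 29 = 401940.
Smallest N > 135 is LCM + 135 = 401940 + 135 = 402075.

402075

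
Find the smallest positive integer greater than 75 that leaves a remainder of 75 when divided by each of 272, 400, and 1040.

88475

N − 75 must be a common multiple of 272, 400, and 1040.
272 = 2^4 × 17
400 = 2^4 × 5^2
1040 = 2^4 × 5 × 13
LCM(272, 400, 1040) = 2^4 × 5^2 × 13 × 17 = 88400.
Smallest N > 75 is LCM + 75 = 88400 + 75 = 88475.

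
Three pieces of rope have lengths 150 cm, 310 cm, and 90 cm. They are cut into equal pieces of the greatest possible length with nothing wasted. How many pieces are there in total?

Piece length = gcd(150, 310, 90).
150 = 2 × 3 × 5^2
310 = 2 × 5 × 31
90 = 2 × 3^2 × 5
gcd(150, 310, 90) = 2 × 5 = 10.
Total pieces = 150/10 + 310/10 + 90/10 = 15 + 31 + 9 = 55.

55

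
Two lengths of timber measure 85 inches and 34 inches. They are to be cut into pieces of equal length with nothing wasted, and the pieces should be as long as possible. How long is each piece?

The greatest length dividing all of 85 and 34 is their gcd.
85 = 5 × 17
34 = 2 × 17
gcd(85, 34) = 17.

17 inches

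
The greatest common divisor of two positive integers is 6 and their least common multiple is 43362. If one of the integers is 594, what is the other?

For two integers, gcd × lcm = product, so the other is (6 × 43362) / 594 = 260172 / 594 = 438.

438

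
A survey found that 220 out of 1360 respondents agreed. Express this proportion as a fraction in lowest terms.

220 = 2^2 × 5 × 11
1360 = 2^4 × 5 × 17
gcd(220, 1360) = 2^2 × 5 = 20.
Divide numerator and denominator by 20: 220/1360 = 11/68.

11/68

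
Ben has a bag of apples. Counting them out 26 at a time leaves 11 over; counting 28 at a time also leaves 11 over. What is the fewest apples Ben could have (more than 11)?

N − 11 must be a common multiple of 26 and 28.
26 = 2 × 13
28 = 2^2 × 7
LCM(26, 28) = 2^2 × 7 × 13 = 364.
Smallest N > 11 is LCM + 11 = 364 + 11 = 375.

375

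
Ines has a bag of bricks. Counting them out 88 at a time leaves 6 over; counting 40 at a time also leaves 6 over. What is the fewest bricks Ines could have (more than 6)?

N − 6 must be a common multiple of 88 and 40.
88 = 2^3 × 11
40 = 2^3 × 5
LCM(88, 40) = 2^3 × 5 × 11 = 440.
Smallest N > 6 is LCM + 6 = 440 + 6 = 446.

446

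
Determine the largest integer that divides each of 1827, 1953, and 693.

1827 = 3^2 × 7 × 29
1953 = 3^2 × 7 × 31
693 = 3^2 × 7 × 11
gcd(1827, 1953, 693) = 3^2 × 7 = 63.

63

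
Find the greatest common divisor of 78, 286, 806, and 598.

78 = 2 × 3 × 13
286 = 2 × 11 × 13
806 = 2 × 13 × 31
598 = 2 × 13 × 23
gcd(78, 286, 806, 598) = 2 × 13 = 26.

26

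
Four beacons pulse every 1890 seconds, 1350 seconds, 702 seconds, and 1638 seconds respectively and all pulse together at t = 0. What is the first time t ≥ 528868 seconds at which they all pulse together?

Joint pulses occur at multiples of LCM(1890, 1350, 702, 1638).
1890 = 2 × 3^3 × 5 × 7
1350 = 2 × 3^3 × 5^2
702 = 2 × 3^3 × 13
1638 = 2 × 3^2 × 7 × 13
LCM(1890, 1350, 702, 1638) = 2 × 3^3 × 5^2 × 7 × 13 = 122850.
Smallest multiple of 122850 that is ≥ 528868: ⌈528868/122850⌉ × 122850 = 5 × 122850 = 614250.

614250 seconds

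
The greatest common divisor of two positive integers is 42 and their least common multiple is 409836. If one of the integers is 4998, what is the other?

3444

For two integers, gcd × lcm = product, so the other is (42 × 409836) / 4998 = 17213112 / 4998 = 3444.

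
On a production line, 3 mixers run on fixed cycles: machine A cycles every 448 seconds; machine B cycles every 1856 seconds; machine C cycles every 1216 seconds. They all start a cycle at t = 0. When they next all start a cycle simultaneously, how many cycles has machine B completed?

The first common completion time is the LCM of the periods.
448 = 2^6 × 7
1856 = 2^6 × 29
1216 = 2^6 × 19
LCM(448, 1856, 1216) = 2^6 × 7 × 19 × 29 = 246848.
Cycles for period 1856: 246848 / 1856 = 133.

133 cycles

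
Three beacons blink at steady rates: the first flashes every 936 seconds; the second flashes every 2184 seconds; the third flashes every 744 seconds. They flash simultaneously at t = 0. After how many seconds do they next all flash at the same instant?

203112 seconds

The first simultaneous occurrence is after LCM of the individual periods.
936 = 2^3 × 3^2 × 13
2184 = 2^3 × 3 × 7 × 13
744 = 2^3 × 3 × 31
LCM(936, 2184, 744) = 2^3 × 3^2 × 7 × 13 × 31 = 203112.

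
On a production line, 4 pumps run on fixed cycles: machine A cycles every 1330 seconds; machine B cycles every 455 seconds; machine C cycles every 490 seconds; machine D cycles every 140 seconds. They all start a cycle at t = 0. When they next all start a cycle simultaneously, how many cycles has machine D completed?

1729 cycles

They are all back at their starting positions together after one LCM of the periods.
1330 = 2 × 5 × 7 × 19
455 = 5 × 7 × 13
490 = 2 × 5 × 7^2
140 = 2^2 × 5 × 7
LCM(1330, 455, 490, 140) = 2^2 × 5 × 7^2 × 13 × 19 = 242060.
Cycles for period 140: 242060 / 140 = 1729.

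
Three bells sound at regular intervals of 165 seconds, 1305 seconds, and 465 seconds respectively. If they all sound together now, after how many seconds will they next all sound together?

They coincide at every common multiple of the periods; the first is the LCM.
165 = 3 × 5 × 11
1305 = 3^2 × 5 × 29
465 = 3 × 5 × 31
LCM(165, 1305, 465) = 3^2 × 5 × 11 × 29 × 31 = 445005.

445005 seconds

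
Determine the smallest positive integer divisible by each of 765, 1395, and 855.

450585

765 = 3^2 × 5 × 17
1395 = 3^2 × 5 × 31
855 = 3^2 × 5 × 19
LCM(765, 1395, 855) = 3^2 × 5 × 17 × 19 × 31 = 450585.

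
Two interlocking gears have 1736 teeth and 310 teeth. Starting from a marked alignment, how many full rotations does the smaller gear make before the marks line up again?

28 rotations

The first common completion time is the LCM of the periods.
1736 = 2^3 × 7 × 31
310 = 2 × 5 × 31
LCM(1736, 310) = 2^3 × 5 × 7 × 31 = 8680.
Rotations for period 310: 8680 / 310 = 28.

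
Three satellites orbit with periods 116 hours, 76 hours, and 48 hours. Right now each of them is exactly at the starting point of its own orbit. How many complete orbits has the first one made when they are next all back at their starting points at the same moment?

They are all back at their starting positions together after one LCM of the periods.
116 = 2^2 × 29
76 = 2^2 × 19
48 = 2^4 × 3
LCM(116, 76, 48) = 2^4 × 3 × 19 × 29 = 26448.
Orbits for period 116: 26448 / 116 = 228.

228 orbits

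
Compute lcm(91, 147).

1911

91 = 7 × 13
147 = 3 × 7^2
LCM(91, 147) = 3 × 7^2 × 13 = 1911.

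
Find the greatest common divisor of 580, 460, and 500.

20

580 = 2^2 × 5 × 29
460 = 2^2 × 5 × 23
500 = 2^2 × 5^3
gcd(580, 460, 500) = 2^2 × 5 = 20.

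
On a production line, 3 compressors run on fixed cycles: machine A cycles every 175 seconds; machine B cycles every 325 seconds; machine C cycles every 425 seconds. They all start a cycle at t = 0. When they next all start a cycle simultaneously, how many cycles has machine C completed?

91 cycles

They are all back at their starting positions together after one LCM of the periods.
175 = 5^2 × 7
325 = 5^2 × 13
425 = 5^2 × 17
LCM(175, 325, 425) = 5^2 × 7 × 13 × 17 = 38675.
Cycles for period 425: 38675 / 425 = 91.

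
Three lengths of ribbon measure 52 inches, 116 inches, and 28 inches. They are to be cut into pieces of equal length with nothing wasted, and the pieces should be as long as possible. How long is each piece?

Each piece length must divide every original length, so the longest possible is gcd(52, 116, 28).
52 = 2^2 × 13
116 = 2^2 × 29
28 = 2^2 × 7
gcd(52, 116, 28) = 2^2 = 4.

4 inches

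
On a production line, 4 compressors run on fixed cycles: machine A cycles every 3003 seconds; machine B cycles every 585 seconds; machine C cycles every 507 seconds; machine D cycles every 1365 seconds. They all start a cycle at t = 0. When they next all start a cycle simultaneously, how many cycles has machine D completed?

429 cycles

All finish a whole number of cycles simultaneously at t = LCM of the periods.
3003 = 3 × 7 × 11 × 13
585 = 3^2 × 5 × 13
507 = 3 × 13^2
1365 = 3 × 5 × 7 × 13
LCM(3003, 585, 507, 1365) = 3^2 × 5 × 7 × 11 × 13^2 = 585585.
Cycles for period 1365: 585585 / 1365 = 429.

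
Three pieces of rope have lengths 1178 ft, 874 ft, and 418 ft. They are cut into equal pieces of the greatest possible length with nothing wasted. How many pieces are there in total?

Piece length = gcd(1178, 874, 418).
1178 = 2 × 19 × 31
874 = 2 × 19 × 23
418 = 2 × 11 × 19
gcd(1178, 874, 418) = 2 × 19 = 38.
Total pieces = 1178/38 + 874/38 + 418/38 = 31 + 23 + 11 = 65.

65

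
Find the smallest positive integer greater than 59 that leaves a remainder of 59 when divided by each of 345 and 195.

4544

N − 59 must be a common multiple of 345 and 195.
345 = 3 × 5 × 23
195 = 3 × 5 × 13
LCM(345, 195) = 3 × 5 × 13 × 23 = 4485.
Smallest N > 59 is LCM + 59 = 4485 + 59 = 4544.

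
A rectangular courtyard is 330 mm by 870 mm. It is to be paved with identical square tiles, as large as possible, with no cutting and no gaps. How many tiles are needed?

319

Tile side = gcd(330, 870).
330 = 2 × 3 × 5 × 11
870 = 2 × 3 × 5 × 29
gcd(330, 870) = 2 × 3 × 5 = 30.
Tiles: (330/30) × (870/30) = 11 × 29 = 319.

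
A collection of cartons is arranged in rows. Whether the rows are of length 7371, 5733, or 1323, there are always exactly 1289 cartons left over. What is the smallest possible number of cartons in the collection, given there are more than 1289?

N − 1289 must be a common multiple of 7371, 5733, and 1323.
7371 = 3^4 × 7 × 13
5733 = 3^2 × 7^2 × 13
1323 = 3^3 × 7^2
LCM(7371, 5733, 1323) = 3^4 × 7^2 × 13 = 51597.
Smallest N > 1289 is LCM + 1289 = 51597 + 1289 = 52886.

52886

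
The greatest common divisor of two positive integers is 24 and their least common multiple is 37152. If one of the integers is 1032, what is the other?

For two integers, gcd × lcm = product, so the other is (24 × 37152) / 1032 = 891648 / 1032 = 864.

864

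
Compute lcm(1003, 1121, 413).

1003 = 17 × 59
1121 = 19 × 59
413 = 7 × 59
LCM(1003, 1121, 413) = 7 × 17 × 19 × 59 = 133399.

133399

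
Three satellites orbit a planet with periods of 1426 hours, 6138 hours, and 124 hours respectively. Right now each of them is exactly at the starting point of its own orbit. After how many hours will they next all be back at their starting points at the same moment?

The first simultaneous occurrence is after LCM of the individual periods.
1426 = 2 × 23 × 31
6138 = 2 × 3^2 × 11 × 31
124 = 2^2 × 31
LCM(1426, 6138, 124) = 2^2 × 3^2 × 11 × 23 × 31 = 282348.

282348 hours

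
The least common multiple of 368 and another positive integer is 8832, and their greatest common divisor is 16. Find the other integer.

384

gcd × lcm = product of the two integers, so the other integer is (16 × 8832) / 368 = 384.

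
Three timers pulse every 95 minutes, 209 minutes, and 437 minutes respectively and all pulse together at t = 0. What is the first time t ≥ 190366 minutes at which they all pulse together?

192280 minutes

Joint pulses occur at multiples of LCM(95, 209, 437).
95 = 5 × 19
209 = 11 × 19
437 = 19 × 23
LCM(95, 209, 437) = 5 × 11 × 19 × 23 = 24035.
Smallest multiple of 24035 that is ≥ 190366: ⌈190366/24035⌉ × 24035 = 8 × 24035 = 192280.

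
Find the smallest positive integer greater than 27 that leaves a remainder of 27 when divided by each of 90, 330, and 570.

N − 27 must be a common multiple of 90, 330, and 570.
90 = 2 × 3^2 × 5
330 = 2 × 3 × 5 × 11
570 = 2 × 3 × 5 × 19
LCM(90, 330, 570) = 2 × 3^2 × 5 × 11 × 19 = 18810.
Smallest N > 27 is LCM + 27 = 18810 + 27 = 18837.

18837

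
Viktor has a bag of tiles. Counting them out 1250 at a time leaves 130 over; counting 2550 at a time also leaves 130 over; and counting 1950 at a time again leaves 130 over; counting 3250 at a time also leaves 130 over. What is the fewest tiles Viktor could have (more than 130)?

828880

N − 130 must be a common multiple of 1250, 2550, 1950, and 3250.
1250 = 2 × 5^4
2550 = 2 × 3 × 5^2 × 17
1950 = 2 × 3 × 5^2 × 13
3250 = 2 × 5^3 × 13
LCM(1250, 2550, 1950, 3250) = 2 × 3 × 5^4 × 13 × 17 = 828750.
Smallest N > 130 is LCM + 130 = 828750 + 130 = 828880.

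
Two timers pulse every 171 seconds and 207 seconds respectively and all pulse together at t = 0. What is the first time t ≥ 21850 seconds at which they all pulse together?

23598 seconds

Joint pulses occur at multiples of LCM(171, 207).
171 = 3^2 × 19
207 = 3^2 × 23
LCM(171, 207) = 3^2 × 19 × 23 = 3933.
Smallest multiple of 3933 that is ≥ 21850: ⌈21850/3933⌉ × 3933 = 6 × 3933 = 23598.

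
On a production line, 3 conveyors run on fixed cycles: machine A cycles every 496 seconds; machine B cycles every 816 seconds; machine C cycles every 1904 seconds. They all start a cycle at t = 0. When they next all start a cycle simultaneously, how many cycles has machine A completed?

357 cycles

All finish a whole number of cycles simultaneously at t = LCM of the periods.
496 = 2^4 × 31
816 = 2^4 × 3 × 17
1904 = 2^4 × 7 × 17
LCM(496, 816, 1904) = 2^4 × 3 × 7 × 17 × 31 = 177072.
Cycles for period 496: 177072 / 496 = 357.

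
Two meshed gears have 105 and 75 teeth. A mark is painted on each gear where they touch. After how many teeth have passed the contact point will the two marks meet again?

525 teeth

They coincide at every common multiple of the periods; the first is the LCM.
105 = 3 × 5 × 7
75 = 3 × 5^2
LCM(105, 75) = 3 × 5^2 × 7 = 525.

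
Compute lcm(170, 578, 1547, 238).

262990

170 = 2 × 5 × 17
578 = 2 × 17^2
1547 = 7 × 13 × 17
238 = 2 × 7 × 17
LCM(170, 578, 1547, 238) = 2 × 5 × 7 × 13 × 17^2 = 262990.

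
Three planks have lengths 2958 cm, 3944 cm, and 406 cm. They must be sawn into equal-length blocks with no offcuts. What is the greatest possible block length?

This is the greatest common divisor of 2958, 3944, and 406.
2958 = 2 × 3 × 17 × 29
3944 = 2^3 × 17 × 29
406 = 2 × 7 × 29
gcd(2958, 3944, 406) = 2 × 29 = 58.

58 cm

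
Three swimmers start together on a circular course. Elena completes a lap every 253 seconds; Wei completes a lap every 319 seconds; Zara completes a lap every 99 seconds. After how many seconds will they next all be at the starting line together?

They coincide at every common multiple of the periods; the first is the LCM.
253 = 11 × 23
319 = 11 × 29
99 = 3^2 × 11
LCM(253, 319, 99) = 3^2 × 11 × 23 × 29 = 66033.

66033 seconds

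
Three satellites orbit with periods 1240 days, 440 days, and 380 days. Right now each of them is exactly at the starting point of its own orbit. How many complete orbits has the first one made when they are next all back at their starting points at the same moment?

209 orbits

The first common completion time is the LCM of the periods.
1240 = 2^3 × 5 × 31
440 = 2^3 × 5 × 11
380 = 2^2 × 5 × 19
LCM(1240, 440, 380) = 2^3 × 5 × 11 × 19 × 31 = 259160.
Orbits for period 1240: 259160 / 1240 = 209.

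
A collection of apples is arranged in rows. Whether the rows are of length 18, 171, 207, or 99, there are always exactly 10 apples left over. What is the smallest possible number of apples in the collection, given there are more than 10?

86536

N − 10 must be a common multiple of 18, 171, 207, and 99.
18 = 2 × 3^2
171 = 3^2 × 19
207 = 3^2 × 23
99 = 3^2 × 11
LCM(18, 171, 207, 99) = 2 × 3^2 × 11 × 19 × 23 = 86526.
Smallest N > 10 is LCM + 10 = 86526 + 10 = 86536.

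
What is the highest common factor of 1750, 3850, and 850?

50

1750 = 2 × 5^3 × 7
3850 = 2 × 5^2 × 7 × 11
850 = 2 × 5^2 × 17
gcd(1750, 3850, 850) = 2 × 5^2 = 50.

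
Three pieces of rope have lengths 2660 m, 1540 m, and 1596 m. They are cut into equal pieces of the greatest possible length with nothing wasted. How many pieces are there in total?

Piece length = gcd(2660, 1540, 1596).
2660 = 2^2 × 5 × 7 × 19
1540 = 2^2 × 5 × 7 × 11
1596 = 2^2 × 3 × 7 × 19
gcd(2660, 1540, 1596) = 2^2 × 7 = 28.
Total pieces = 2660/28 + 1540/28 + 1596/28 = 95 + 55 + 57 = 207.

207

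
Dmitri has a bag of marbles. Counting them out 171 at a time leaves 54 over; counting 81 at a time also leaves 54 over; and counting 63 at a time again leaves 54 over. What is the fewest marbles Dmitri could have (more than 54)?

10827

N − 54 must be a common multiple of 171, 81, and 63.
171 = 3^2 × 19
81 = 3^4
63 = 3^2 × 7
LCM(171, 81, 63) = 3^4 × 7 × 19 = 10773.
Smallest N > 54 is LCM + 54 = 10773 + 54 = 10827.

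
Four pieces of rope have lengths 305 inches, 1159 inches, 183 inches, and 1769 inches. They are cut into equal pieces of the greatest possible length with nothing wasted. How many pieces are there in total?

56

Piece length = gcd(305, 1159, 183, 1769).
305 = 5 × 61
1159 = 19 × 61
183 = 3 × 61
1769 = 29 × 61
gcd(305, 1159, 183, 1769) = 61.
Total pieces = 305/61 + 1159/61 + 183/61 + 1769/61 = 5 + 19 + 3 + 29 = 56.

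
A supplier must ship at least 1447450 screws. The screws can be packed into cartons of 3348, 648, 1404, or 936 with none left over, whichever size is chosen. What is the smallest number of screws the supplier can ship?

The number of screws must be a common multiple of 3348, 648, 1404, and 936, so a multiple of their LCM.
3348 = 2^2 × 3^3 × 31
648 = 2^3 × 3^4
1404 = 2^2 × 3^3 × 13
936 = 2^3 × 3^2 × 13
LCM(3348, 648, 1404, 936) = 2^3 × 3^4 × 13 × 31 = 261144.
Smallest multiple of 261144 that is ≥ 1447450: ⌈1447450/261144⌉ × 261144 = 6 × 261144 = 1566864.

1566864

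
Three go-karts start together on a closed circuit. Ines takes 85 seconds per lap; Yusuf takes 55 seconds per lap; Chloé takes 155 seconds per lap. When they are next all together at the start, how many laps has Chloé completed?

187 laps

They are all back at their starting positions together after one LCM of the periods.
85 = 5 × 17
55 = 5 × 11
155 = 5 × 31
LCM(85, 55, 155) = 5 × 11 × 17 × 31 = 28985.
Laps for period 155: 28985 / 155 = 187.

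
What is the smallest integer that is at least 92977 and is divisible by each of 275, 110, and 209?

The integer must be a common multiple of 275, 110, and 209, so a multiple of their LCM.
275 = 5^2 × 11
110 = 2 × 5 × 11
209 = 11 × 19
LCM(275, 110, 209) = 2 × 5^2 × 11 × 19 = 10450.
Smallest multiple of 10450 that is ≥ 92977: ⌈92977/10450⌉ × 10450 = 9 × 10450 = 94050.

94050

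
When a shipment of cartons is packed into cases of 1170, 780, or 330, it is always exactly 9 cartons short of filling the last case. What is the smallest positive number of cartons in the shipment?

Being 9 short of a full case of size k means N ≡ −9 (mod k), i.e. N + 9 is a multiple of each size.
1170 = 2 × 3^2 × 5 × 13
780 = 2^2 × 3 × 5 × 13
330 = 2 × 3 × 5 × 11
LCM(1170, 780, 330) = 2^2 × 3^2 × 5 × 11 × 13 = 25740.
Smallest positive N is 25740 − 9 = 25731.

25731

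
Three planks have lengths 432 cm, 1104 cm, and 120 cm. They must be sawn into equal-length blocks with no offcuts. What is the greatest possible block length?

24 cm

The block length must divide every plank, so the greatest is gcd(432, 1104, 120).
432 = 2^4 × 3^3
1104 = 2^4 × 3 × 23
120 = 2^3 × 3 × 5
gcd(432, 1104, 120) = 2^3 × 3 = 24.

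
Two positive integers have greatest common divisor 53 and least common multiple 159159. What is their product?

8435427

For any two positive integers, gcd × lcm = product = 53 × 159159 = 8435427.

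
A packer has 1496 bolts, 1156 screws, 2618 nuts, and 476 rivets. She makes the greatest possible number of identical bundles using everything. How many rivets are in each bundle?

Number of bundles = gcd(1496, 1156, 2618, 476).
1496 = 2^3 × 11 × 17
1156 = 2^2 × 17^2
2618 = 2 × 7 × 11 × 17
476 = 2^2 × 7 × 17
gcd(1496, 1156, 2618, 476) = 2 × 17 = 34.
rivets per bundle = 476 / 34 = 14.

14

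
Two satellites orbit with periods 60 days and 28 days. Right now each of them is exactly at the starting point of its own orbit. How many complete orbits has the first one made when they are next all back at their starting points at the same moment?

7 orbits

They are all back at their starting positions together after one LCM of the periods.
60 = 2^2 × 3 × 5
28 = 2^2 × 7
LCM(60, 28) = 2^2 × 3 × 5 × 7 = 420.
Orbits for period 60: 420 / 60 = 7.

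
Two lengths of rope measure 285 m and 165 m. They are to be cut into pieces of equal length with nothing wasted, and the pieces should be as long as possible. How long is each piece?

The greatest length dividing all of 285 and 165 is their gcd.
285 = 3 × 5 × 19
165 = 3 × 5 × 11
gcd(285, 165) = 3 × 5 = 15.

15 m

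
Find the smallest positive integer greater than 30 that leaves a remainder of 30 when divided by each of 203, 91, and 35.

13225

N − 30 must be a common multiple of 203, 91, and 35.
203 = 7 × 29
91 = 7 × 13
35 = 5 × 7
LCM(203, 91, 35) = 5 × 7 × 13 × 29 = 13195.
Smallest N > 30 is LCM + 30 = 13195 + 30 = 13225.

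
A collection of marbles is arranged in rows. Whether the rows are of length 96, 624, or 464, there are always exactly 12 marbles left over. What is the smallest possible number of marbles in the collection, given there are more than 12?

N − 12 must be a common multiple of 96, 624, and 464.
96 = 2^5 × 3
624 = 2^4 × 3 × 13
464 = 2^4 × 29
LCM(96, 624, 464) = 2^5 × 3 × 13 × 29 = 36192.
Smallest N > 12 is LCM + 12 = 36192 + 12 = 36204.

36204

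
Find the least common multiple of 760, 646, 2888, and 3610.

245480

760 = 2^3 × 5 × 19
646 = 2 × 17 × 19
2888 = 2^3 × 19^2
3610 = 2 × 5 × 19^2
LCM(760, 646, 2888, 3610) = 2^3 × 5 × 17 × 19^2 = 245480.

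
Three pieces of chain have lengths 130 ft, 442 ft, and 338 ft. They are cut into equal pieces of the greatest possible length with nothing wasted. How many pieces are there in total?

35

Piece length = gcd(130, 442, 338).
130 = 2 × 5 × 13
442 = 2 × 13 × 17
338 = 2 × 13^2
gcd(130, 442, 338) = 2 × 13 = 26.
Total pieces = 130/26 + 442/26 + 338/26 = 5 + 17 + 13 = 35.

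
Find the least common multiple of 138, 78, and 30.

138 = 2 × 3 × 23
78 = 2 × 3 × 13
30 = 2 × 3 × 5
LCM(138, 78, 30) = 2 × 3 × 5 × 13 × 23 = 8970.

8970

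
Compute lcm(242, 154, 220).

242 = 2 × 11^2
154 = 2 × 7 × 11
220 = 2^2 × 5 × 11
LCM(242, 154, 220) = 2^2 × 5 × 7 × 11^2 = 16940.

16940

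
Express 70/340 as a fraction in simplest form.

7/34

70 = 2 × 5 × 7
340 = 2^2 × 5 × 17
gcd(70, 340) = 2 × 5 = 10.
Divide numerator and denominator by 10: 70/340 = 7/34.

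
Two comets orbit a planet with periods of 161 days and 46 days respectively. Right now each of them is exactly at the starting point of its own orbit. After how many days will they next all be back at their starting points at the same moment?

We need the least common multiple of the intervals.
161 = 7 × 23
46 = 2 × 23
LCM(161, 46) = 2 × 7 × 23 = 322.

322 days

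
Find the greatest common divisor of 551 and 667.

551 = 19 × 29
667 = 23 × 29
gcd(551, 667) = 29.

29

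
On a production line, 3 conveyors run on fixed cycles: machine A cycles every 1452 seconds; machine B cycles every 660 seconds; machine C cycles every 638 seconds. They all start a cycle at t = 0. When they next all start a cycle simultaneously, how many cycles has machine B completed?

All finish a whole number of cycles simultaneously at t = LCM of the periods.
1452 = 2^2 × 3 × 11^2
660 = 2^2 × 3 × 5 × 11
638 = 2 × 11 × 29
LCM(1452, 660, 638) = 2^2 × 3 × 5 × 11^2 × 29 = 210540.
Cycles for period 660: 210540 / 660 = 319.

319 cycles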